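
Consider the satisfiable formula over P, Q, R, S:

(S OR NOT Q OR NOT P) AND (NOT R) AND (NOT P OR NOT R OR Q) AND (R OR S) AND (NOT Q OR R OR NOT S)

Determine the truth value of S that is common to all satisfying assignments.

True

Suppose S = false.
Unit clause (NOT R) forces R = false.
That conflicts with the unit clause (R).
So every satisfying assignment has S = True.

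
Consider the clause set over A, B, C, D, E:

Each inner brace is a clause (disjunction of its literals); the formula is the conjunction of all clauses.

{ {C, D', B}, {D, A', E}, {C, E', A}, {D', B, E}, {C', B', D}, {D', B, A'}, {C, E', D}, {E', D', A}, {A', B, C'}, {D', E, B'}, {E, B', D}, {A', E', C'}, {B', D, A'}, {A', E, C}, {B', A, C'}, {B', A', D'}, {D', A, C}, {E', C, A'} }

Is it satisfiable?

Satisfiable

Case C = 1:
Case B = 0:
Unit clause (A') forces A = 0.
Case D = 0:
No clause remains; E is free.
A satisfying assignment: A=0, B=0, C=1, D=0, E=0.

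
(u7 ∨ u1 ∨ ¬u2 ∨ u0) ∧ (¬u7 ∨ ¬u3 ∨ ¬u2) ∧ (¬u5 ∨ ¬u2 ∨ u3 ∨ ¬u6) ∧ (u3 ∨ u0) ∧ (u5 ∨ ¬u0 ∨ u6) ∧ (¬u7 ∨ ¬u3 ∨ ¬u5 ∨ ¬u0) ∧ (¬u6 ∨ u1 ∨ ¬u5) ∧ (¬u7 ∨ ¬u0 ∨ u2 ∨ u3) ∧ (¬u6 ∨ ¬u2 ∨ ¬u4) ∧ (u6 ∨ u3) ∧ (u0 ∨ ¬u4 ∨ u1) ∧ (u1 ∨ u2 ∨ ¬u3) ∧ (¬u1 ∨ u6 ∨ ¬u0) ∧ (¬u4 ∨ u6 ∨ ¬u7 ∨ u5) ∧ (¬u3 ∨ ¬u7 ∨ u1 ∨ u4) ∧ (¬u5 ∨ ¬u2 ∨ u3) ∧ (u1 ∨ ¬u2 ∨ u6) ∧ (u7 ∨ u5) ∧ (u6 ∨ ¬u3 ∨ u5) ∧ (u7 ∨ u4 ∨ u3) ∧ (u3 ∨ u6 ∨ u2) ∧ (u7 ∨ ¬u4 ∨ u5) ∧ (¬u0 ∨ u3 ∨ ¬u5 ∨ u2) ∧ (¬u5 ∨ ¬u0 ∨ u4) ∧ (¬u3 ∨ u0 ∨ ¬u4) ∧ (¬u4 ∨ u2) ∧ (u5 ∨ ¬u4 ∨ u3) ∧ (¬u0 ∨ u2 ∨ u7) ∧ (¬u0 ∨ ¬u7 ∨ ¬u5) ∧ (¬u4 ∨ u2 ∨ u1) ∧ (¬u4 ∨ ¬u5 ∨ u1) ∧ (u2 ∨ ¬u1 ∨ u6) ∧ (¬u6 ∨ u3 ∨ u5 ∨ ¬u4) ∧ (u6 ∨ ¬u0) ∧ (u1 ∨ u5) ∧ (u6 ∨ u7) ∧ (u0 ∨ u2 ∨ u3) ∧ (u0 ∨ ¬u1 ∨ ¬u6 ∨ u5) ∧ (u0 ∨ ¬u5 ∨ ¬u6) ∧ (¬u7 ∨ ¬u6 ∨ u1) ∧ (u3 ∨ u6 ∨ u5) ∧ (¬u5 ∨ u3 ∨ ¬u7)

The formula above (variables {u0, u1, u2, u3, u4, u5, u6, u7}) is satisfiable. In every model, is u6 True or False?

True

Suppose u6 = False.
Unit clause (u3) forces u3 = True.
Unit clause (u5) forces u5 = True.
Unit clause (¬u0) forces u0 = False.
Unit clause (¬u4) forces u4 = False.
Unit clause (u7) forces u7 = True.
Unit clause (¬u2) forces u2 = False.
Unit clause (u1) forces u1 = True.
But (¬u1) is also a unit clause — contradiction.
So every satisfying assignment has u6 = True.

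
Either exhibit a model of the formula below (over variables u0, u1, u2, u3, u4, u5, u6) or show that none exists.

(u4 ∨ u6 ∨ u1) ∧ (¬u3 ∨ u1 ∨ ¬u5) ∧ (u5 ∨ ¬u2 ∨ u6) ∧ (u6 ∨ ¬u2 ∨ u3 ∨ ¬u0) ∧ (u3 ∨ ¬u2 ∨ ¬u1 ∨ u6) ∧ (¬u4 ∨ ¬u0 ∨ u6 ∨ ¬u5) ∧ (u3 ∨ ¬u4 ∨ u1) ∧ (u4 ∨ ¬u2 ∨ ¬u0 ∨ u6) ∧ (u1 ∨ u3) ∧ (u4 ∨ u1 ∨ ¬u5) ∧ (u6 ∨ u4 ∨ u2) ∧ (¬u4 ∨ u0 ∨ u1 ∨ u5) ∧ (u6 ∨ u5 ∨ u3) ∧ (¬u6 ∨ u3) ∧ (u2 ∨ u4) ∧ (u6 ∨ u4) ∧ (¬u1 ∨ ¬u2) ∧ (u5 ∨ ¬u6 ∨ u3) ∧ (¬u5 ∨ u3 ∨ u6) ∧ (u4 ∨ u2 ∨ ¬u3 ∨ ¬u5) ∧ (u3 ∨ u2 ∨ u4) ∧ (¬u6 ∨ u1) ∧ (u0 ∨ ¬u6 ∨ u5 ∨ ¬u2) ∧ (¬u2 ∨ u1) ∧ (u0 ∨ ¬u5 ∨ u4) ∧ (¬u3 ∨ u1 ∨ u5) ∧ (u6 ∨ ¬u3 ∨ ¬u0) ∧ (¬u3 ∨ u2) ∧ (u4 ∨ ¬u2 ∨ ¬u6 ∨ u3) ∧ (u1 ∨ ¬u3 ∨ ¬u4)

UNSATISFIABLE

Suppose u1 = True.
(¬u2) alone gives u2 = False.
(u4) alone gives u4 = True.
(¬u3) alone gives u3 = False.
(¬u6) alone gives u6 = False.
(u5) alone gives u5 = True.
That conflicts with the unit clause (¬u5).
Backtrack on u1: now try u1 = False.
(u3) alone gives u3 = True.
(¬u5) alone gives u5 = False.
That conflicts with the unit clause (u5).
Both values of u1 lead to a conflict.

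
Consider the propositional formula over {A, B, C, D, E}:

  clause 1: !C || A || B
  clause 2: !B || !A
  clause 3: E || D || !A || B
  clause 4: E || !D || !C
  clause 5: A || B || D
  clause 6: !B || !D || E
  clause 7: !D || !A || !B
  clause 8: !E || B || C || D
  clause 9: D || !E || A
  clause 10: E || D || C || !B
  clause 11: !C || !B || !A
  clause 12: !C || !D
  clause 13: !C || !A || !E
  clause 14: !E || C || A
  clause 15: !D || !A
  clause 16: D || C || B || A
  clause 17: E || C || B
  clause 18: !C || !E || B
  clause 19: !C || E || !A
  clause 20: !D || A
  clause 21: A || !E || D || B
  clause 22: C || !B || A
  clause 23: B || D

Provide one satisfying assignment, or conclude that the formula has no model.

A ↦ false, B ↦ true, C ↦ true, D ↦ false, E ↦ false

Try B = true.
From the singleton clause (!A), A = false.
From the singleton clause (!D), D = false.
From the singleton clause (!E), E = false.
From the singleton clause (C), C = true.
This assignment satisfies each clause.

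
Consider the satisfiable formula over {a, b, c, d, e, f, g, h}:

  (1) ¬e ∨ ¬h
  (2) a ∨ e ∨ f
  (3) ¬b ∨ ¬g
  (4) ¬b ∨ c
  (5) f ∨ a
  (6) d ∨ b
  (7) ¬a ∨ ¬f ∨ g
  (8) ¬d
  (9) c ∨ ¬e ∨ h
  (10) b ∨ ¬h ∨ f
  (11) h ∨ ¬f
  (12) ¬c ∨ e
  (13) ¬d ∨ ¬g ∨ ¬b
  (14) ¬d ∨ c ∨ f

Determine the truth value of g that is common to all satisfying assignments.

False

Suppose g = True.
(¬b) alone gives b = False.
(d) alone gives d = True.
That conflicts with the unit clause (¬d).
So every satisfying assignment has g = False.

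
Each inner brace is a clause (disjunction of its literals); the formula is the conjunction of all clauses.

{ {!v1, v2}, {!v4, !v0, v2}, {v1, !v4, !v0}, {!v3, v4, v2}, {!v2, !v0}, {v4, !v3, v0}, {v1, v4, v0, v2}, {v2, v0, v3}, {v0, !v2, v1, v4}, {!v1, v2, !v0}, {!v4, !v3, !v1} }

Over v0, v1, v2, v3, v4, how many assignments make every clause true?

There are 2^5 = 32 truth assignments over (v0, v1, v2, v3, v4).
Split on v0. With v0 = true, the clauses containing v0 are satisfied and !v0 drops from the rest; 1 of the 2^4 = 16 assignments to the other variables satisfy what remains.
With v0 = false, by the same count on the reduced clause set, 5 assignments work.
(One model: v0=F, v1=F, v2=F, v3=T, v4=T.)
Total: 1 + 5 = 6.

6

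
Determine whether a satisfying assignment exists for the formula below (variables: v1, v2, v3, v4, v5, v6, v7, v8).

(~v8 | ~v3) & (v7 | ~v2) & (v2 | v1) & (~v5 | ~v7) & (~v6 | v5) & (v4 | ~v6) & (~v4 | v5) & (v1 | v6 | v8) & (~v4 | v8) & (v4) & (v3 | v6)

Yes, satisfiable

The clause (v4) is unit, so v4 = 1.
The clause (v5) is unit, so v5 = 1.
The clause (~v7) is unit, so v7 = 0.
The clause (~v2) is unit, so v2 = 0.
The clause (v1) is unit, so v1 = 1.
The clause (v8) is unit, so v8 = 1.
The clause (~v3) is unit, so v3 = 0.
The clause (v6) is unit, so v6 = 1.
Every clause now holds.
A satisfying assignment: v1: 1, v2: 0, v3: 0, v4: 1, v5: 1, v6: 1, v7: 0, v8: 1.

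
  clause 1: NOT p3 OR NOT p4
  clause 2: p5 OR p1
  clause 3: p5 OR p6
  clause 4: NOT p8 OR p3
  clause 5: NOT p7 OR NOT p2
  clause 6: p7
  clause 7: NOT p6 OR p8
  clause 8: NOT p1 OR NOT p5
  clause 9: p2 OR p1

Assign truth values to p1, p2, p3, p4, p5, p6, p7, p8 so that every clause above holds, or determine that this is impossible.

From the singleton clause (p7), p7 = true.
From the singleton clause (NOT p2), p2 = false.
From the singleton clause (p1), p1 = true.
From the singleton clause (NOT p5), p5 = false.
From the singleton clause (p6), p6 = true.
From the singleton clause (p8), p8 = true.
From the singleton clause (p3), p3 = true.
From the singleton clause (NOT p4), p4 = false.
All clauses are satisfied.

p1 ↦ true; p2 ↦ false; p3 ↦ true; p4 ↦ false; p5 ↦ false; p6 ↦ true; p7 ↦ true; p8 ↦ true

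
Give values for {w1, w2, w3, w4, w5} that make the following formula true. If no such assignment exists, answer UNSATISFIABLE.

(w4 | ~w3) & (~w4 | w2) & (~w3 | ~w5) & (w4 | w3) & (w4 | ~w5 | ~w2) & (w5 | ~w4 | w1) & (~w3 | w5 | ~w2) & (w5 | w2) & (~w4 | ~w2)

UNSATISFIABLE

Try w4 = 1.
From the singleton clause (w2), w2 = 1.
Now (~w2) is unsatisfied and unit — conflict.
That branch fails; take w4 = 0 instead.
From the singleton clause (~w3), w3 = 0.
Now (w3) is unsatisfied and unit — conflict.
Neither w4 = 1 nor w4 = 0 works.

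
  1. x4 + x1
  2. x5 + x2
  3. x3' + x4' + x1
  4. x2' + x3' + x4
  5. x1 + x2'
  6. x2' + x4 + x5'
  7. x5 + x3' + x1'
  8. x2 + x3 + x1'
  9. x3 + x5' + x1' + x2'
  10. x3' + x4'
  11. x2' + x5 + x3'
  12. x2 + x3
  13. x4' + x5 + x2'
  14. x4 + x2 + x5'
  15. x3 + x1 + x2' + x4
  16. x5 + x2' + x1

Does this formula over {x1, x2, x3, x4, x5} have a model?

Satisfiable

Branch on x4: set x4 = 0.
From the singleton clause (x1), x1 = 1.
Branch on x5: set x5 = 0.
From the singleton clause (x2), x2 = 1.
From the singleton clause (x3'), x3 = 0.
Every clause now holds.
A satisfying assignment: x1: 1, x2: 1, x3: 0, x4: 0, x5: 0.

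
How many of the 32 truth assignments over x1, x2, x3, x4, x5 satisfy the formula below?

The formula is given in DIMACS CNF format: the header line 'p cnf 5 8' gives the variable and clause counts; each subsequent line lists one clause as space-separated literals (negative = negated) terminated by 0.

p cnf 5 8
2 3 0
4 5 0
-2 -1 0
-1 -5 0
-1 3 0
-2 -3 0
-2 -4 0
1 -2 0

There are 2^5 = 32 truth assignments over (x1, x2, x3, x4, x5).
Split on x5. With x5 = True, the clauses containing x5 are satisfied and ¬x5 drops from the rest; 2 of the 2^4 = 16 assignments to the other variables satisfy what remains.
With x5 = False, by the same count on the reduced clause set, 2 assignments work.
Total: 2 + 2 = 4.

4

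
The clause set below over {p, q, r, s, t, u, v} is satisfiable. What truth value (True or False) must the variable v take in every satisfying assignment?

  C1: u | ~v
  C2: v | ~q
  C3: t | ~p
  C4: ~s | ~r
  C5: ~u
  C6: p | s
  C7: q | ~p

Suppose v = 1.
From the singleton clause (u), u = 1.
Now (~u) is unsatisfied and unit — conflict.
So every satisfying assignment has v = False.

False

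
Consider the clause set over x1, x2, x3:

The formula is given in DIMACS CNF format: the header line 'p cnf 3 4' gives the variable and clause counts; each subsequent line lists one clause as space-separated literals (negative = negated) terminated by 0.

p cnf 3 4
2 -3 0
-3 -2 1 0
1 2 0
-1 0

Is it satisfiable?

Yes, satisfiable

The clause (¬x1) is unit, so x1 = False.
The clause (x2) is unit, so x2 = True.
The clause (¬x3) is unit, so x3 = False.
All clauses are satisfied.
A satisfying assignment: x1 ↦ False, x2 ↦ True, x3 ↦ False.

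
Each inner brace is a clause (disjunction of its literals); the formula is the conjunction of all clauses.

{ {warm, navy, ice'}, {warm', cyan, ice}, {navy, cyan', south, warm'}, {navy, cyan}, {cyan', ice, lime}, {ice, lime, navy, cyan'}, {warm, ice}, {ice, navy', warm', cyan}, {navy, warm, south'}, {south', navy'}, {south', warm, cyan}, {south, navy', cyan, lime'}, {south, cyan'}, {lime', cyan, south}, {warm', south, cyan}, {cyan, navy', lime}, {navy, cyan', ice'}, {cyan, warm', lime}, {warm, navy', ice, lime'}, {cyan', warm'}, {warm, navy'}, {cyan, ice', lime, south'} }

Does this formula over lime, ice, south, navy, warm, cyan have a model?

No

Try navy = 1.
Unit clause (south') forces south = 0.
Unit clause (cyan') forces cyan = 0.
Unit clause (lime') forces lime = 0.
Now (lime) is unsatisfied and unit — conflict.
That branch fails; take navy = 0 instead.
Unit clause (cyan) forces cyan = 1.
Unit clause (south) forces south = 1.
Unit clause (warm) forces warm = 1.
Now (warm') is unsatisfied and unit — conflict.
Both values of navy lead to a conflict.
No assignment satisfies every clause.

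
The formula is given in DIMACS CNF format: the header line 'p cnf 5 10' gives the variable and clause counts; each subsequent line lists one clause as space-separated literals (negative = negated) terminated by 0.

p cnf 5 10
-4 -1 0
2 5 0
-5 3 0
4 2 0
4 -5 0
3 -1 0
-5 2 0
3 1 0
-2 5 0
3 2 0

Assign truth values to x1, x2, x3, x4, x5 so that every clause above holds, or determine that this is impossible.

x1=False; x2=True; x3=True; x4=True; x5=True

Suppose x4 = True.
(¬x1) alone gives x1 = False.
(x3) alone gives x3 = True.
Suppose x2 = True.
(x5) alone gives x5 = True.
All clauses are satisfied.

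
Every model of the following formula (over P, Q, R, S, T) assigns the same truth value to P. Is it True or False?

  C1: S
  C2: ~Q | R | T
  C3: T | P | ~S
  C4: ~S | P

True

Suppose P = 0.
From the singleton clause (S), S = 1.
But (~S) is also a unit clause — contradiction.
So every satisfying assignment has P = True.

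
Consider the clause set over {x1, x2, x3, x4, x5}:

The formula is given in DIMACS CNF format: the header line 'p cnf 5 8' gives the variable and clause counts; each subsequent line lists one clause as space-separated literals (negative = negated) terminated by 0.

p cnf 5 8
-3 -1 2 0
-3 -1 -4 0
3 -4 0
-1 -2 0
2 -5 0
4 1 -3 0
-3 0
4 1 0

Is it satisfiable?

The clause (¬x3) is unit, so x3 = False.
The clause (¬x4) is unit, so x4 = False.
The clause (x1) is unit, so x1 = True.
The clause (¬x2) is unit, so x2 = False.
The clause (¬x5) is unit, so x5 = False.
All clauses are satisfied.
A satisfying assignment: x1: True, x2: False, x3: False, x4: False, x5: False.

Satisfiable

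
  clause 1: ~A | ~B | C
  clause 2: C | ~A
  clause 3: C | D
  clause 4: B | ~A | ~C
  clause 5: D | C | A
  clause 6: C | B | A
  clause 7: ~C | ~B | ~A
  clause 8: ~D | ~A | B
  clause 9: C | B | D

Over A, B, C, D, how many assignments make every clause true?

There are 2^4 = 16 truth assignments over (A, B, C, D).
Split on B. With B = 1, the clauses containing B are satisfied and ~B drops from the rest; 3 of the 2^3 = 8 assignments to the other variables satisfy what remains.
With B = 0, by the same count on the reduced clause set, 2 assignments work.
(One model: A=F, B=F, C=T, D=F.)
Total: 3 + 2 = 5.

5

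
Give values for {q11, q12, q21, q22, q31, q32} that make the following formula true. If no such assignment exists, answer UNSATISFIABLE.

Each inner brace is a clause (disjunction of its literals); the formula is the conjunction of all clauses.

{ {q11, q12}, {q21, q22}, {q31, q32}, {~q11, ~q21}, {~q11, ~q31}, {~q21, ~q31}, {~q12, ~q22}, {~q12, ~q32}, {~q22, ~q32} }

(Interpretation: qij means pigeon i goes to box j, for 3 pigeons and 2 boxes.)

UNSATISFIABLE

Case q11 = 1:
From the singleton clause (~q21), q21 = 0.
From the singleton clause (q22), q22 = 1.
From the singleton clause (~q31), q31 = 0.
From the singleton clause (q32), q32 = 1.
That conflicts with the unit clause (~q32).
That branch fails; take q11 = 0 instead.
From the singleton clause (q12), q12 = 1.
From the singleton clause (~q22), q22 = 0.
From the singleton clause (q21), q21 = 1.
From the singleton clause (~q31), q31 = 0.
From the singleton clause (q32), q32 = 1.
That conflicts with the unit clause (~q32).
Both values of q11 lead to a conflict.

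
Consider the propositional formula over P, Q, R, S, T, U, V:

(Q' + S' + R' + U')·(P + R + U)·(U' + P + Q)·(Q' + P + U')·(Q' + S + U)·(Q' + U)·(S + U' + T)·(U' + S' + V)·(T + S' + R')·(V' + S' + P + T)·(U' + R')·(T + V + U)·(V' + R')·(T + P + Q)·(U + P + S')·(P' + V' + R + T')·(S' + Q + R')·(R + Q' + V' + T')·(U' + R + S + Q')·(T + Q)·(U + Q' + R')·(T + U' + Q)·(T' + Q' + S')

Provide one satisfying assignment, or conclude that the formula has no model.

P: 1; Q: 0; R: 0; S: 0; T: 1; U: 1; V: 0

Suppose Q = 0.
The clause (T) is unit, so T = 1.
Suppose U = 1.
The clause (P) is unit, so P = 1.
The clause (R') is unit, so R = 0.
The clause (V') is unit, so V = 0.
The clause (S') is unit, so S = 0.
This assignment satisfies each clause.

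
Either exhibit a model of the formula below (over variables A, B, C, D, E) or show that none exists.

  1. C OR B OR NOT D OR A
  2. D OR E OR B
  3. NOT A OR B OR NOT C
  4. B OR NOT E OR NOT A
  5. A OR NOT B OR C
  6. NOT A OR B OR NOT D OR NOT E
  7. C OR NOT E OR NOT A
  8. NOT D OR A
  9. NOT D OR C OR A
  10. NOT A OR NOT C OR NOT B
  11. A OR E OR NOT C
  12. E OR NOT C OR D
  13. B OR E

Branch on D: set D = false.
Branch on E: set E = false.
Unit clause (B) forces B = true.
Unit clause (NOT C) forces C = false.
Unit clause (A) forces A = true.
This assignment satisfies each clause.

A ↦ true; B ↦ true; C ↦ false; D ↦ false; E ↦ false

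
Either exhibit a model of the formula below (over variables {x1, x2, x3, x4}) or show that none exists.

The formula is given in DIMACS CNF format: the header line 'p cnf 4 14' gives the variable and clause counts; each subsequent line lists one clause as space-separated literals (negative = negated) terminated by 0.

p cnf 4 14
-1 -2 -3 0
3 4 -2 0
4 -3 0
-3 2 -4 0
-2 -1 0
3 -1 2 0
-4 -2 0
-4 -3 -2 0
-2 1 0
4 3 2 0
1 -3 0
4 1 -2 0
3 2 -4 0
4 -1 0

UNSATISFIABLE

Branch on x4: set x4 = True.
The clause (¬x2) is unit, so x2 = False.
The clause (¬x3) is unit, so x3 = False.
But (x3) is also a unit clause — contradiction.
That branch fails; take x4 = False instead.
The clause (¬x3) is unit, so x3 = False.
The clause (¬x2) is unit, so x2 = False.
But (x2) is also a unit clause — contradiction.
Neither x4 = True nor x4 = False works.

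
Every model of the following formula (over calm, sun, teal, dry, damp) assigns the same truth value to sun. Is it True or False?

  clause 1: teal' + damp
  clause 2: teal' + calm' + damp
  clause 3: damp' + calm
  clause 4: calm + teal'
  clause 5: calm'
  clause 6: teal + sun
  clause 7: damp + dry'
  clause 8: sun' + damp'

True

Suppose sun = 0.
From the singleton clause (calm'), calm = 0.
From the singleton clause (damp'), damp = 0.
From the singleton clause (teal'), teal = 0.
That conflicts with the unit clause (teal).
So every satisfying assignment has sun = True.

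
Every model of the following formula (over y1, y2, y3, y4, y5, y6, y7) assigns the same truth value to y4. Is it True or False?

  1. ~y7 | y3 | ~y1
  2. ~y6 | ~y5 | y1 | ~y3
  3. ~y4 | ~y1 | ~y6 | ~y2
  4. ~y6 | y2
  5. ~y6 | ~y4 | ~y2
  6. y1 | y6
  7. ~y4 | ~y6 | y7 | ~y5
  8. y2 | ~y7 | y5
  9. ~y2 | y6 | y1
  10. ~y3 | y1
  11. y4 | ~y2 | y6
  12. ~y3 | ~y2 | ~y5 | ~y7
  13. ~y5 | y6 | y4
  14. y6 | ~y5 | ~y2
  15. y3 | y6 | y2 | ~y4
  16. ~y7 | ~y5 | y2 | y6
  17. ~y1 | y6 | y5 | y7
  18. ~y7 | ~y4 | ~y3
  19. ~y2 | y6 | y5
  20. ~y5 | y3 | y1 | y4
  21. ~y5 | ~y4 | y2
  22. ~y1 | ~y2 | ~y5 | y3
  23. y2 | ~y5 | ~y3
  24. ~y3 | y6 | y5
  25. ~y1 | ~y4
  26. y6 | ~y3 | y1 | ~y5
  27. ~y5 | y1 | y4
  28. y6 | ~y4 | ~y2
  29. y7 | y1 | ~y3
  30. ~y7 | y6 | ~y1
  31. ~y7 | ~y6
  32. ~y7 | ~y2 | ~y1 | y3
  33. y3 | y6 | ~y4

False

Suppose y4 = 1.
Unit clause (~y1) forces y1 = 0.
Unit clause (y6) forces y6 = 1.
Unit clause (y2) forces y2 = 1.
Now (~y2) is unsatisfied and unit — conflict.
So every satisfying assignment has y4 = False.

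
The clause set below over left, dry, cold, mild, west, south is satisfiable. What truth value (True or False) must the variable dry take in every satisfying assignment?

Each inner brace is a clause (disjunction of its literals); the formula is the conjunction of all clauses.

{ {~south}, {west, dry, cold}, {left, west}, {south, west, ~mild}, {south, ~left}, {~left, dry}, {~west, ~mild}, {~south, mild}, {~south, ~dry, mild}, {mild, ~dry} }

Suppose dry = 1.
Unit clause (~south) forces south = 0.
Unit clause (~left) forces left = 0.
Unit clause (west) forces west = 1.
Unit clause (~mild) forces mild = 0.
But (mild) is also a unit clause — contradiction.
So every satisfying assignment has dry = False.

False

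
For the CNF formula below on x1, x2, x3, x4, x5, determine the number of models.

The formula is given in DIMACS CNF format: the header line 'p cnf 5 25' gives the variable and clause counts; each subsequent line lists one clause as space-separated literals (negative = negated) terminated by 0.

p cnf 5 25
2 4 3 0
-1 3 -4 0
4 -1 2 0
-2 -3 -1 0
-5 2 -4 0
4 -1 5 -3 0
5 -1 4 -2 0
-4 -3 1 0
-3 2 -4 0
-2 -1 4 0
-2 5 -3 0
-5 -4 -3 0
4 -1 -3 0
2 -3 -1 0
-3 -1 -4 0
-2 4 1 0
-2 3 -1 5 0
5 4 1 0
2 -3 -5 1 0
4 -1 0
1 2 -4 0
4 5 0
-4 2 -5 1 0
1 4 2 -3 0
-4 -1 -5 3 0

2

There are 2^5 = 32 truth assignments over (x1, x2, x3, x4, x5).
Split on x4. With x4 = True, the clauses containing x4 are satisfied and ¬x4 drops from the rest; 2 of the 2^4 = 16 assignments to the other variables satisfy what remains.
With x4 = False, by the same count on the reduced clause set, 0 assignments work.
(One model: x1=F, x2=T, x3=F, x4=T, x5=F.)
Total: 2 + 0 = 2.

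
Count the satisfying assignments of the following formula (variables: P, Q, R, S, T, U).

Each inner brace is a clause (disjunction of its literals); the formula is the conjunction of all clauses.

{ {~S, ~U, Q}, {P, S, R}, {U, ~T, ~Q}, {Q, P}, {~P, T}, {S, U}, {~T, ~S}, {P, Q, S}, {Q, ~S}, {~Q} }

There are 2^6 = 64 truth assignments over (P, Q, R, S, T, U).
Split on P. With P = 1, the clauses containing P are satisfied and ~P drops from the rest; 2 of the 2^5 = 32 assignments to the other variables satisfy what remains.
With P = 0, by the same count on the reduced clause set, 0 assignments work.
Total: 2 + 0 = 2.

2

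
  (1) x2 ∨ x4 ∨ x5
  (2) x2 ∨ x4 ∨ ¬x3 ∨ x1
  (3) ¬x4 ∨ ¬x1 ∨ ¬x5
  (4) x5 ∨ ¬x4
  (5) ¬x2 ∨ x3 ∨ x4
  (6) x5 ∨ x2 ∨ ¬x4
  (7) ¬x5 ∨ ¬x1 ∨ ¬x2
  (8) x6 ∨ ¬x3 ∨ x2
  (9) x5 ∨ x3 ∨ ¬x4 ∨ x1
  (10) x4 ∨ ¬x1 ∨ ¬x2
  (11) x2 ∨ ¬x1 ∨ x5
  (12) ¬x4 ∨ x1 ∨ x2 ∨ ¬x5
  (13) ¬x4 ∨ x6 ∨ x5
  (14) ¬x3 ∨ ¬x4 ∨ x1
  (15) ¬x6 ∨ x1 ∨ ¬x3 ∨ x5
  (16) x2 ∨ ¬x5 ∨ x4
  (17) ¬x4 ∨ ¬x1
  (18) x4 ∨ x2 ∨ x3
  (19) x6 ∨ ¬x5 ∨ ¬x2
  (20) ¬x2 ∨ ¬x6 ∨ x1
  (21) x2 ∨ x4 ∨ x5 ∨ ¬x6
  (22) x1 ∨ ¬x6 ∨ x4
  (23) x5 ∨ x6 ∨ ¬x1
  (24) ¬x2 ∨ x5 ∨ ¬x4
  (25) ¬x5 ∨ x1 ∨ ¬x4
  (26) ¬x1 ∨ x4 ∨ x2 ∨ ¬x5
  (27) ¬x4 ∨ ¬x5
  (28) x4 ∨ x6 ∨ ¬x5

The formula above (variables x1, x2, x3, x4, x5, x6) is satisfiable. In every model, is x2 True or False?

Suppose x2 = False.
Branch on x4: set x4 = True.
The clause (x5) is unit, so x5 = True.
But (¬x5) is also a unit clause — contradiction.
That branch fails; take x4 = False instead.
The clause (x5) is unit, so x5 = True.
But (¬x5) is also a unit clause — contradiction.
Either choice for x4 ends in contradiction.
So every satisfying assignment has x2 = True.

True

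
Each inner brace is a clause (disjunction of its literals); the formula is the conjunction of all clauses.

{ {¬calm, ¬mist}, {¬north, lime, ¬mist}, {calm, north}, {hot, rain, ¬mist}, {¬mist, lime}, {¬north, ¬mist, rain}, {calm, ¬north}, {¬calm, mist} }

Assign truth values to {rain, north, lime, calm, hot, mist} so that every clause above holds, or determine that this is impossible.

UNSATISFIABLE

Case calm = False:
(north) alone gives north = True.
Now (¬north) is unsatisfied and unit — conflict.
Undo calm and try calm = True.
(¬mist) alone gives mist = False.
Now (mist) is unsatisfied and unit — conflict.
Either choice for calm ends in contradiction.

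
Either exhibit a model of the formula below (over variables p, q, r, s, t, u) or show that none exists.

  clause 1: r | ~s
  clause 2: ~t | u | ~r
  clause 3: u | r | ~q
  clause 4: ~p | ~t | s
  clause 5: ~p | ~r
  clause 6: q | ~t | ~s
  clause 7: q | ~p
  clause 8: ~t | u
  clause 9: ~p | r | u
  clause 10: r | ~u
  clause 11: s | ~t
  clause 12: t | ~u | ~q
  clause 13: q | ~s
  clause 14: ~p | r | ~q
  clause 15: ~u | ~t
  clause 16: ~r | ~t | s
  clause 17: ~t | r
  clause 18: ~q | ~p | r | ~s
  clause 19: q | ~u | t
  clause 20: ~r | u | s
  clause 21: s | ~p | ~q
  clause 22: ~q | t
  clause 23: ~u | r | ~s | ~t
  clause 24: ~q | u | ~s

p: 0, q: 0, r: 0, s: 0, t: 0, u: 0

Suppose r = 0.
The clause (~s) is unit, so s = 0.
The clause (~u) is unit, so u = 0.
The clause (~q) is unit, so q = 0.
The clause (~p) is unit, so p = 0.
The clause (~t) is unit, so t = 0.
Every clause now holds.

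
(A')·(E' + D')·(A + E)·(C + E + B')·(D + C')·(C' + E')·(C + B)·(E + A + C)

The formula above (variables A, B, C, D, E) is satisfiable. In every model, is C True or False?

Suppose C = 1.
Unit clause (A') forces A = 0.
Unit clause (E) forces E = 1.
Now (E') is unsatisfied and unit — conflict.
So every satisfying assignment has C = False.

False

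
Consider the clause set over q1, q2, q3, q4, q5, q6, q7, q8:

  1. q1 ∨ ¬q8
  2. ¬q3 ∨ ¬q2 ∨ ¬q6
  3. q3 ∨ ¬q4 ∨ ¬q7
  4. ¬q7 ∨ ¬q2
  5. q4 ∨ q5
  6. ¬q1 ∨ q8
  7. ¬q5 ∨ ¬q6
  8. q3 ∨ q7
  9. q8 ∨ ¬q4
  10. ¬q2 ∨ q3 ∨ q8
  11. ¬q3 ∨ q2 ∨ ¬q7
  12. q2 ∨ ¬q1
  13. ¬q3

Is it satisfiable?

From the singleton clause (¬q3), q3 = False.
From the singleton clause (q7), q7 = True.
From the singleton clause (¬q4), q4 = False.
From the singleton clause (¬q2), q2 = False.
From the singleton clause (q5), q5 = True.
From the singleton clause (¬q6), q6 = False.
From the singleton clause (¬q1), q1 = False.
From the singleton clause (¬q8), q8 = False.
All clauses are satisfied.
A satisfying assignment: q1=False,  q2=False,  q3=False,  q4=False,  q5=True,  q6=False,  q7=True,  q8=False.

Yes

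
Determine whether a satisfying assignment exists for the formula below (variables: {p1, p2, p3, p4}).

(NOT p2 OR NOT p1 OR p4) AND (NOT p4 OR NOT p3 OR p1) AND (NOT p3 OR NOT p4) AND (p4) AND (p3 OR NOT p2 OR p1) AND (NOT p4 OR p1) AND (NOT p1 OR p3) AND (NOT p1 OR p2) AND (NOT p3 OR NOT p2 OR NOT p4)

No

From the singleton clause (p4), p4 = true.
From the singleton clause (NOT p3), p3 = false.
From the singleton clause (p1), p1 = true.
But (NOT p1) is also a unit clause — contradiction.
No assignment satisfies every clause.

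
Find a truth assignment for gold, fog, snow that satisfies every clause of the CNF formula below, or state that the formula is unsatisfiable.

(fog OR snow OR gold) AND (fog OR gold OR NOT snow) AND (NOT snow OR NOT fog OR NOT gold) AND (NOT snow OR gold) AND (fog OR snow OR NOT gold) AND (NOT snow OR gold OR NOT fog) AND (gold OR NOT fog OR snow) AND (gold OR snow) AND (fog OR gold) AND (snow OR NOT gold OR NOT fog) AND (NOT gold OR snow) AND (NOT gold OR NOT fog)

gold ↦ true,  fog ↦ false,  snow ↦ true

Branch on snow: set snow = true.
(gold) alone gives gold = true.
(NOT fog) alone gives fog = false.
All clauses are satisfied.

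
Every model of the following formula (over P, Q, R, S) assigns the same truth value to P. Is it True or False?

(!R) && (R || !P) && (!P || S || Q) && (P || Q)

False

Suppose P = true.
Unit clause (!R) forces R = false.
That conflicts with the unit clause (R).
So every satisfying assignment has P = False.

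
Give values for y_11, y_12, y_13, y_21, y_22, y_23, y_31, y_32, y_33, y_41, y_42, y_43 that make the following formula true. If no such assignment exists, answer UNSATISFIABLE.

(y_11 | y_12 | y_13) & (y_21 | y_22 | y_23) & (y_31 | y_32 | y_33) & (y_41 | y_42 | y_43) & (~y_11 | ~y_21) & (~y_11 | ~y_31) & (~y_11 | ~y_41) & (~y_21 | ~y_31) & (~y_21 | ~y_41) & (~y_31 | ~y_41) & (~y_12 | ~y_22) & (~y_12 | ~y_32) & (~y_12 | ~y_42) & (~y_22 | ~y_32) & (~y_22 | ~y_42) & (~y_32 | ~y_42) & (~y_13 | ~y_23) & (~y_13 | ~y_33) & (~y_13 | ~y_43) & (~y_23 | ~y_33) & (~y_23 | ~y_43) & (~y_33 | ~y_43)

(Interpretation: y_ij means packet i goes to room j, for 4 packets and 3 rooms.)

UNSATISFIABLE

Try y_11 = 0.
Try y_12 = 1.
The clause (~y_22) is unit, so y_22 = 0.
The clause (~y_32) is unit, so y_32 = 0.
The clause (~y_42) is unit, so y_42 = 0.
Try y_21 = 1.
The clause (~y_31) is unit, so y_31 = 0.
The clause (y_33) is unit, so y_33 = 1.
The clause (~y_41) is unit, so y_41 = 0.
The clause (y_43) is unit, so y_43 = 1.
Now (~y_43) is unsatisfied and unit — conflict.
Undo y_21 and try y_21 = 0.
The clause (y_23) is unit, so y_23 = 1.
The clause (~y_13) is unit, so y_13 = 0.
The clause (~y_33) is unit, so y_33 = 0.
The clause (y_31) is unit, so y_31 = 1.
The clause (~y_41) is unit, so y_41 = 0.
The clause (y_43) is unit, so y_43 = 1.
Now (~y_43) is unsatisfied and unit — conflict.
Both values of y_21 lead to a conflict.
Undo y_12 and try y_12 = 0.
The clause (y_13) is unit, so y_13 = 1.
The clause (~y_23) is unit, so y_23 = 0.
The clause (~y_33) is unit, so y_33 = 0.
The clause (~y_43) is unit, so y_43 = 0.
Try y_21 = 1.
The clause (~y_31) is unit, so y_31 = 0.
The clause (y_32) is unit, so y_32 = 1.
The clause (~y_41) is unit, so y_41 = 0.
The clause (y_42) is unit, so y_42 = 1.
Now (~y_42) is unsatisfied and unit — conflict.
Undo y_21 and try y_21 = 0.
The clause (y_22) is unit, so y_22 = 1.
The clause (~y_32) is unit, so y_32 = 0.
The clause (y_31) is unit, so y_31 = 1.
The clause (~y_41) is unit, so y_41 = 0.
The clause (y_42) is unit, so y_42 = 1.
Now (~y_42) is unsatisfied and unit — conflict.
Both values of y_21 lead to a conflict.
Both values of y_12 lead to a conflict.
Undo y_11 and try y_11 = 1.
The clause (~y_21) is unit, so y_21 = 0.
The clause (~y_31) is unit, so y_31 = 0.
The clause (~y_41) is unit, so y_41 = 0.
Try y_22 = 1.
The clause (~y_12) is unit, so y_12 = 0.
The clause (~y_32) is unit, so y_32 = 0.
The clause (y_33) is unit, so y_33 = 1.
The clause (~y_42) is unit, so y_42 = 0.
The clause (y_43) is unit, so y_43 = 1.
Now (~y_43) is unsatisfied and unit — conflict.
Undo y_22 and try y_22 = 0.
The clause (y_23) is unit, so y_23 = 1.
The clause (~y_13) is unit, so y_13 = 0.
The clause (~y_33) is unit, so y_33 = 0.
The clause (y_32) is unit, so y_32 = 1.
The clause (~y_12) is unit, so y_12 = 0.
The clause (~y_42) is unit, so y_42 = 0.
The clause (y_43) is unit, so y_43 = 1.
Now (~y_43) is unsatisfied and unit — conflict.
Both values of y_22 lead to a conflict.
Both values of y_11 lead to a conflict.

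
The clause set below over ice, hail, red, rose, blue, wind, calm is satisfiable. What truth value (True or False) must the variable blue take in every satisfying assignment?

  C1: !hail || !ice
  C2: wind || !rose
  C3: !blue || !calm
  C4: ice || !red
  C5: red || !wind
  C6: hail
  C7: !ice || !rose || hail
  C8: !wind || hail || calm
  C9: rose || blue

Suppose blue = false.
Unit clause (hail) forces hail = true.
Unit clause (!ice) forces ice = false.
Unit clause (!red) forces red = false.
Unit clause (!wind) forces wind = false.
Unit clause (!rose) forces rose = false.
Now (rose) is unsatisfied and unit — conflict.
So every satisfying assignment has blue = True.

True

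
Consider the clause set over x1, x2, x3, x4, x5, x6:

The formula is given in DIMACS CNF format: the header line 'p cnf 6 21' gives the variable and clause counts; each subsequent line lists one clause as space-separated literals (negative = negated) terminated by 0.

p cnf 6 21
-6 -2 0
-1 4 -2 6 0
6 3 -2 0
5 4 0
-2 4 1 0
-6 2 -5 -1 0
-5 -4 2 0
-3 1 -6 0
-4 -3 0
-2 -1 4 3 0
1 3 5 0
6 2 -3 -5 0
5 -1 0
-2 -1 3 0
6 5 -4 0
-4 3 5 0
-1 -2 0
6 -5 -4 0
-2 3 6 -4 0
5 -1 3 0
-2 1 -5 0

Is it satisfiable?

Branch on x6: set x6 = True.
The clause (¬x2) is unit, so x2 = False.
Branch on x5: set x5 = True.
The clause (¬x1) is unit, so x1 = False.
The clause (¬x4) is unit, so x4 = False.
The clause (¬x3) is unit, so x3 = False.
All clauses are satisfied.
A satisfying assignment: x1 ↦ False, x2 ↦ False, x3 ↦ False, x4 ↦ False, x5 ↦ True, x6 ↦ True.

Yes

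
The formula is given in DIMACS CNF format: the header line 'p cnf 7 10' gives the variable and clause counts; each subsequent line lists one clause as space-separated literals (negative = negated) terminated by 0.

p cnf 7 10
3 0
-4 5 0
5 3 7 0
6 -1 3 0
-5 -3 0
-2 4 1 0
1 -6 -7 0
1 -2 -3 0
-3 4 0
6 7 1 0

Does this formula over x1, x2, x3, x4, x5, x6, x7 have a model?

The clause (x3) is unit, so x3 = True.
The clause (¬x5) is unit, so x5 = False.
The clause (¬x4) is unit, so x4 = False.
That conflicts with the unit clause (x4).
No assignment satisfies every clause.

Unsatisfiable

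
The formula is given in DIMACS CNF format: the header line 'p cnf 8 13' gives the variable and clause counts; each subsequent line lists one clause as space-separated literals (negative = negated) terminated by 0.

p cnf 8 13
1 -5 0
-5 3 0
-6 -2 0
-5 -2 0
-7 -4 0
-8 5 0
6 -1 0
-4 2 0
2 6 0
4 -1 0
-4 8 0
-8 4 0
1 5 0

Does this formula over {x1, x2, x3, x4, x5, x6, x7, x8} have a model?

Suppose x1 = True.
The clause (x6) is unit, so x6 = True.
The clause (¬x2) is unit, so x2 = False.
The clause (¬x4) is unit, so x4 = False.
But (x4) is also a unit clause — contradiction.
Undo x1 and try x1 = False.
The clause (¬x5) is unit, so x5 = False.
But (x5) is also a unit clause — contradiction.
Neither x1 = True nor x1 = False works.
No assignment satisfies every clause.

Unsatisfiable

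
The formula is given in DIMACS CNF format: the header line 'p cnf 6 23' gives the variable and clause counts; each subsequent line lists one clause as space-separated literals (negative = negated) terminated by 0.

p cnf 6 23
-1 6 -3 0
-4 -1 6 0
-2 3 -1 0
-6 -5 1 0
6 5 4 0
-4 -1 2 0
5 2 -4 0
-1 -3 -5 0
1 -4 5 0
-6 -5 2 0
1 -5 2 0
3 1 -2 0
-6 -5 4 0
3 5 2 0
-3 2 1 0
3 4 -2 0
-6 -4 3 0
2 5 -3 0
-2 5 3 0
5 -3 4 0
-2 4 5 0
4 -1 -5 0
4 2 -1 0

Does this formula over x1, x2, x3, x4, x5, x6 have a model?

Suppose x1 = True.
Suppose x6 = True.
Suppose x2 = True.
Unit clause (x3) forces x3 = True.
Unit clause (¬x5) forces x5 = False.
Unit clause (x4) forces x4 = True.
All clauses are satisfied.
A satisfying assignment: x1: True; x2: True; x3: True; x4: True; x5: False; x6: True.

Satisfiable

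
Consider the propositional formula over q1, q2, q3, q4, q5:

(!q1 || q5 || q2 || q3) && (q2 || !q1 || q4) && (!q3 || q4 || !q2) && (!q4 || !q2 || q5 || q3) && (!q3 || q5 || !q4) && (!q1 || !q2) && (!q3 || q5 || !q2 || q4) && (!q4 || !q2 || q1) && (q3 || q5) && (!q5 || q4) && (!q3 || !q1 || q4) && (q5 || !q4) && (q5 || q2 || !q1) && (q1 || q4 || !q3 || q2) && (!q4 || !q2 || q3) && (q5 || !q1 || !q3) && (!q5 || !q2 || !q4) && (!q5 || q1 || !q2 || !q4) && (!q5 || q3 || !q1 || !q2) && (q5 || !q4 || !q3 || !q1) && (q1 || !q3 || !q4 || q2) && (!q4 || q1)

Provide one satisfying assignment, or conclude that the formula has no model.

Branch on q1: set q1 = true.
(!q2) alone gives q2 = false.
(q4) alone gives q4 = true.
(q5) alone gives q5 = true.
All clauses hold; q3 can take either value.

q1 ↦ true; q2 ↦ false; q3 ↦ true; q4 ↦ true; q5 ↦ true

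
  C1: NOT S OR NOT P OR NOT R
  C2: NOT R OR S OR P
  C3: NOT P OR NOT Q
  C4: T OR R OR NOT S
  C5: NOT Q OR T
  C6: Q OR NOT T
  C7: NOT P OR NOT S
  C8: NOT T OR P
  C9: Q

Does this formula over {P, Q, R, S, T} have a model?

No, unsatisfiable

The clause (Q) is unit, so Q = true.
The clause (NOT P) is unit, so P = false.
The clause (T) is unit, so T = true.
But (NOT T) is also a unit clause — contradiction.
No assignment satisfies every clause.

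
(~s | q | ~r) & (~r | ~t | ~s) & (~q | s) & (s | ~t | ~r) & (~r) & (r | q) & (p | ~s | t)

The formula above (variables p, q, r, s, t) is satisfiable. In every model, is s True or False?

Suppose s = 0.
(~q) alone gives q = 0.
(~r) alone gives r = 0.
But (r) is also a unit clause — contradiction.
So every satisfying assignment has s = True.

True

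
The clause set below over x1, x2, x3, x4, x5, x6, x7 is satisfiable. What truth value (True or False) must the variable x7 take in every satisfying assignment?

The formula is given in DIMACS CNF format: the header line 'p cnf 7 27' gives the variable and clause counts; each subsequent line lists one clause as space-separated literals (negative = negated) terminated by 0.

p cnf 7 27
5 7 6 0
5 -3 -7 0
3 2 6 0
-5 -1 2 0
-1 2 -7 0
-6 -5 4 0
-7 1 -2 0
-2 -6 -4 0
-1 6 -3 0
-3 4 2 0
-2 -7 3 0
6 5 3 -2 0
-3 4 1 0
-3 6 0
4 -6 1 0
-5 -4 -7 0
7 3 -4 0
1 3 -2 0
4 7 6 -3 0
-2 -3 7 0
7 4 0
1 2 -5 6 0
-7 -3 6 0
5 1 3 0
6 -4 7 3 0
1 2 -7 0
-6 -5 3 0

False

Suppose x7 = True.
Suppose x5 = True.
(¬x4) alone gives x4 = False.
(¬x6) alone gives x6 = False.
(¬x3) alone gives x3 = False.
(x2) alone gives x2 = True.
Now (¬x2) is unsatisfied and unit — conflict.
Backtrack on x5: now try x5 = False.
(¬x3) alone gives x3 = False.
(¬x2) alone gives x2 = False.
(x6) alone gives x6 = True.
(¬x1) alone gives x1 = False.
Now (x1) is unsatisfied and unit — conflict.
Neither x5 = True nor x5 = False works.
So every satisfying assignment has x7 = False.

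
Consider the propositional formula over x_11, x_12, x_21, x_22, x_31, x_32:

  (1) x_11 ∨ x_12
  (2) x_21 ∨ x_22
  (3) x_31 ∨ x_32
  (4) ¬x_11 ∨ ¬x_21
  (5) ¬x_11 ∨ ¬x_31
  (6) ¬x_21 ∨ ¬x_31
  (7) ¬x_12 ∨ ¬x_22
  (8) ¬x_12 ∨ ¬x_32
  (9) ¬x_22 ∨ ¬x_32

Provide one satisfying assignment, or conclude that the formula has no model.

Suppose x_11 = True.
From the singleton clause (¬x_21), x_21 = False.
From the singleton clause (x_22), x_22 = True.
From the singleton clause (¬x_31), x_31 = False.
From the singleton clause (x_32), x_32 = True.
But (¬x_32) is also a unit clause — contradiction.
Backtrack on x_11: now try x_11 = False.
From the singleton clause (x_12), x_12 = True.
From the singleton clause (¬x_22), x_22 = False.
From the singleton clause (x_21), x_21 = True.
From the singleton clause (¬x_31), x_31 = False.
From the singleton clause (x_32), x_32 = True.
But (¬x_32) is also a unit clause — contradiction.
Either choice for x_11 ends in contradiction.

UNSATISFIABLE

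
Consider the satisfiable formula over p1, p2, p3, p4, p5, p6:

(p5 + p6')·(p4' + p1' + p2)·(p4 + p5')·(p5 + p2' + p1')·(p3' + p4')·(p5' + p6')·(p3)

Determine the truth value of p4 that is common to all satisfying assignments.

False

Suppose p4 = 1.
Unit clause (p3') forces p3 = 0.
That conflicts with the unit clause (p3).
So every satisfying assignment has p4 = False.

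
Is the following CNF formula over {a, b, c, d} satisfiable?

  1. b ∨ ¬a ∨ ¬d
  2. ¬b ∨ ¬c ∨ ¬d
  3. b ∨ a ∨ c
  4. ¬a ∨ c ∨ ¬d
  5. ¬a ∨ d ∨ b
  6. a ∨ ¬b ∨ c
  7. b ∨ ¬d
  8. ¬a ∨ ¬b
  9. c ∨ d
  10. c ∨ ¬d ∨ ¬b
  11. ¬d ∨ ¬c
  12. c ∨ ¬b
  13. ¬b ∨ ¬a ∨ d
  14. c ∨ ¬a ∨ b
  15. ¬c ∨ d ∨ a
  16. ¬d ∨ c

Case b = True:
(¬a) alone gives a = False.
(c) alone gives c = True.
(¬d) alone gives d = False.
But (d) is also a unit clause — contradiction.
So b must be the other value — set b = False.
(¬d) alone gives d = False.
(¬a) alone gives a = False.
(c) alone gives c = True.
But (¬c) is also a unit clause — contradiction.
Either choice for b ends in contradiction.
No assignment satisfies every clause.

No, unsatisfiable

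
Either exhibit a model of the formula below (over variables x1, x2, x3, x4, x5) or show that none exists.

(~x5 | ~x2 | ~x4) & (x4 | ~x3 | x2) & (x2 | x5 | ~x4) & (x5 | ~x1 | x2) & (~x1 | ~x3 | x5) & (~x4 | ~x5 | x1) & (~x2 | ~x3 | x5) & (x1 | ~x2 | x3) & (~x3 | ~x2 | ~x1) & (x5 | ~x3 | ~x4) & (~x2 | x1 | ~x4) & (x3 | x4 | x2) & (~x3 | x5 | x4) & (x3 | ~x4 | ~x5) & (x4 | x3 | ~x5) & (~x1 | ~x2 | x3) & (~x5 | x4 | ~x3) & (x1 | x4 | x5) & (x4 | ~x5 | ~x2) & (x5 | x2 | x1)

x1: 1,  x2: 0,  x3: 1,  x4: 1,  x5: 1

Try x5 = 1.
Try x2 = 0.
Try x4 = 1.
Unit clause (x1) forces x1 = 1.
Unit clause (x3) forces x3 = 1.
Every clause now holds.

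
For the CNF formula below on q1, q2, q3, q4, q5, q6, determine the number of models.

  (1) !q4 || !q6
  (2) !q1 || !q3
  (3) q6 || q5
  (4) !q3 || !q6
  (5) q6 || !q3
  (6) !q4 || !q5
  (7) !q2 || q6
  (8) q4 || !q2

6

There are 2^6 = 64 truth assignments over (q1, q2, q3, q4, q5, q6).
Split on q3. With q3 = true, the clauses containing q3 are satisfied and !q3 drops from the rest; 0 of the 2^5 = 32 assignments to the other variables satisfy what remains.
With q3 = false, by the same count on the reduced clause set, 6 assignments work.
(One model: q1=F, q2=F, q3=F, q4=F, q5=F, q6=T.)
Total: 0 + 6 = 6.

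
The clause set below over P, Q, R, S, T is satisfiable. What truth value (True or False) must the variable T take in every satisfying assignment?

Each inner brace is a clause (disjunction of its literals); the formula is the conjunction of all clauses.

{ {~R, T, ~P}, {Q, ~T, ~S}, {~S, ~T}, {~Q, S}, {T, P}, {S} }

Suppose T = 1.
The clause (~S) is unit, so S = 0.
Now (S) is unsatisfied and unit — conflict.
So every satisfying assignment has T = False.

False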